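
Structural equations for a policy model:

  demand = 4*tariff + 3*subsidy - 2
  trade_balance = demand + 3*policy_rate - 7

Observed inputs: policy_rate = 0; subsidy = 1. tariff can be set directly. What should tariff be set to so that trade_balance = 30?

Substituting into the demand equation gives demand = 4*tariff + 1.
Substituting into the trade_balance equation gives trade_balance = 4*tariff - 6.
Solve 4*tariff - 6 = 30: tariff = (30 + 6) / 4 = 9.

tariff = 9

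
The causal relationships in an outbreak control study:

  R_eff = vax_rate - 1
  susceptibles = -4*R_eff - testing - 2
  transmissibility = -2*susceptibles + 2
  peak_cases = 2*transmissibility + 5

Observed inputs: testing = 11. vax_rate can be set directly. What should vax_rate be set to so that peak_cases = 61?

vax_rate = 1

Substituting into the susceptibles equation gives susceptibles = -4*vax_rate - 9.
Substituting into the transmissibility equation gives transmissibility = 8*vax_rate + 20.
Substituting into the peak_cases equation gives peak_cases = 16*vax_rate + 45.
Solve 16*vax_rate + 45 = 61: vax_rate = (61 - 45) / 16 = 1.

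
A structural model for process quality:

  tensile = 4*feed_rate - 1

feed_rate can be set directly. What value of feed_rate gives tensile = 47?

feed_rate = 12

Solve 4*feed_rate - 1 = 47: feed_rate = (47 + 1) / 4 = 12.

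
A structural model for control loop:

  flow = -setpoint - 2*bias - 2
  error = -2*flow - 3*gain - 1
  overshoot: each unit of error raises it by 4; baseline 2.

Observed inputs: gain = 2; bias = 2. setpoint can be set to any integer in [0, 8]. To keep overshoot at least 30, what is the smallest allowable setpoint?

setpoint = 1

Substituting into the flow equation gives flow = -setpoint - 6.
This gives error = 2*setpoint + 5.
This gives overshoot = 8*setpoint + 22.
Require 8*setpoint + 22 ≥ 30, so setpoint ≥ 1.
The smallest integer in [0, 8] satisfying this is 1.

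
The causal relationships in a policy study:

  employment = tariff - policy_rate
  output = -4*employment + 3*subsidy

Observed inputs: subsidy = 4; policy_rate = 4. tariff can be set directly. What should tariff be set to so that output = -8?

Substituting into the employment equation gives employment = tariff - 4.
This gives output = -4*tariff + 28.
Solve -4*tariff + 28 = -8: tariff = (-8 - 28) / -4 = 9.

tariff = 9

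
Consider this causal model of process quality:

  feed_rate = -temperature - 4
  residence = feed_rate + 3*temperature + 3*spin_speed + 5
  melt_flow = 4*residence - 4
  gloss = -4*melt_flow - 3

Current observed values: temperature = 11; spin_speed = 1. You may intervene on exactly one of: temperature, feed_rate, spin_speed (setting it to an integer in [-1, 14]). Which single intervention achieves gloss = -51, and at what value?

set temperature = 0

Intervening on temperature: with other inputs at their observed values, gloss = -32*temperature - 51. Solving for -51 gives temperature = 0, within [-1, 14].
Intervening on feed_rate: gloss = -16*feed_rate - 643. Reaching -51 requires feed_rate = -37, outside [-1, 14].
Intervening on spin_speed: gloss = -48*spin_speed - 355. Reaching -51 requires spin_speed = -19/3, not an integer.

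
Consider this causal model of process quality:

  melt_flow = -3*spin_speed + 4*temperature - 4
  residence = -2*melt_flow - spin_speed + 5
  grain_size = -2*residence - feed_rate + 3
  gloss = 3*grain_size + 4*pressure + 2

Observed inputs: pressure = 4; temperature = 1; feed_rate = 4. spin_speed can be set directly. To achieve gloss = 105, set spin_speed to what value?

spin_speed = -4

Substituting into the melt_flow equation gives melt_flow = -3*spin_speed.
residence becomes 5*spin_speed + 5.
Substituting into the grain_size equation gives grain_size = -10*spin_speed - 11.
So gloss = -30*spin_speed - 15.
Solve -30*spin_speed - 15 = 105: spin_speed = (105 + 15) / -30 = -4.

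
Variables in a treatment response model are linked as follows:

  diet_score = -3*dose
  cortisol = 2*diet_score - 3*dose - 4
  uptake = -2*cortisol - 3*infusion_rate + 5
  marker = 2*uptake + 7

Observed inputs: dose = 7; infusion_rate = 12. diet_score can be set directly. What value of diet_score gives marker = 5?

Intervening on diet_score fixes its value directly, overriding its dependence on dose.
Substituting into the cortisol equation gives cortisol = 2*diet_score - 25.
Substituting into the uptake equation gives uptake = -4*diet_score + 19.
This gives marker = -8*diet_score + 45.
Solve -8*diet_score + 45 = 5: diet_score = (5 - 45) / -8 = 5.

diet_score = 5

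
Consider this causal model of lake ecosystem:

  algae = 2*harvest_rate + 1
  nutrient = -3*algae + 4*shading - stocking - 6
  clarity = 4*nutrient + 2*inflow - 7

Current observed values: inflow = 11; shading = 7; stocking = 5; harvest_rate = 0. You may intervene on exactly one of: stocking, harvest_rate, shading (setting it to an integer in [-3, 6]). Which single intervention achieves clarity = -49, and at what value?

set harvest_rate = 5

Intervening on stocking: clarity = -4*stocking + 91. Reaching -49 requires stocking = 35, outside [-3, 6].
Intervening on harvest_rate: with other inputs at their observed values, clarity = -24*harvest_rate + 71. Solving for -49 gives harvest_rate = 5, within [-3, 6].
Intervening on shading: clarity = 16*shading - 41. Reaching -49 requires shading = -1/2, not an integer.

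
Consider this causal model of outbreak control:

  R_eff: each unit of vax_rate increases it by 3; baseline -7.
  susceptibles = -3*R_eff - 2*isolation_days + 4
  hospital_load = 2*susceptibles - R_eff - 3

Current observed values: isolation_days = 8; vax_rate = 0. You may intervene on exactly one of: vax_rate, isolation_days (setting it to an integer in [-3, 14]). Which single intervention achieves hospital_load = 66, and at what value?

Intervening on vax_rate: hospital_load = -21*vax_rate + 22. Reaching 66 requires vax_rate = -44/21, not an integer.
Intervening on isolation_days: with other inputs at their observed values, hospital_load = -4*isolation_days + 54. Solving for 66 gives isolation_days = -3, within [-3, 14].

set isolation_days = -3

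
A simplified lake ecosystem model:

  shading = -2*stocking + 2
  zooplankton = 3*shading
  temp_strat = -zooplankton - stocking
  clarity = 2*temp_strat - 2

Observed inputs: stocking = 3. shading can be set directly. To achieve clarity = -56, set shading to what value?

shading = 8

Intervening on shading fixes its value directly, overriding its dependence on stocking.
Substituting into the temp_strat equation gives temp_strat = -3*shading - 3.
So clarity = -6*shading - 8.
Solve -6*shading - 8 = -56: shading = (-56 + 8) / -6 = 8.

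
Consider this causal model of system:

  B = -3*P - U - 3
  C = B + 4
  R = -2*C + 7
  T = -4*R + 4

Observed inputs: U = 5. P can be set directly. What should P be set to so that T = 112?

Substituting into the B equation gives B = -3*P - 8.
So C = -3*P - 4.
Substituting into the R equation gives R = 6*P + 15.
Substituting into the T equation gives T = -24*P - 56.
Solve -24*P - 56 = 112: P = (112 + 56) / -24 = -7.

P = -7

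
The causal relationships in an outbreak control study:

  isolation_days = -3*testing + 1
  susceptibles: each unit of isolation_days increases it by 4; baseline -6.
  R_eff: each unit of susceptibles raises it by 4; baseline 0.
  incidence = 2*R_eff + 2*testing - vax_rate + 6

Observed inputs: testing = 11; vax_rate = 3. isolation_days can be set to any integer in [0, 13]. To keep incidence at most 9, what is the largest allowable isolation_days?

isolation_days = 1

Intervening on isolation_days fixes its value directly, overriding its dependence on testing.
Substituting into the R_eff equation gives R_eff = 16*isolation_days - 24.
So incidence = 32*isolation_days - 23.
Require 32*isolation_days - 23 ≤ 9, so isolation_days ≤ 1.
The largest integer in [0, 13] satisfying this is 1.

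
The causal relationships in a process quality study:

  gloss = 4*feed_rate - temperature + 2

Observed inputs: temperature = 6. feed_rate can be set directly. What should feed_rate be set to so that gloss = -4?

feed_rate = 0

Substituting into the gloss equation gives gloss = 4*feed_rate - 4.
Solve 4*feed_rate - 4 = -4: feed_rate = (-4 + 4) / 4 = 0.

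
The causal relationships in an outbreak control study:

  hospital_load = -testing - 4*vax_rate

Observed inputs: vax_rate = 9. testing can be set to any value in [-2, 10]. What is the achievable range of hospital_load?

-46 to -34

Substituting into the hospital_load equation gives hospital_load = -testing - 36.
Linear in testing, so extremes are at the endpoints: testing = -2 gives hospital_load = -34; testing = 10 gives hospital_load = -46.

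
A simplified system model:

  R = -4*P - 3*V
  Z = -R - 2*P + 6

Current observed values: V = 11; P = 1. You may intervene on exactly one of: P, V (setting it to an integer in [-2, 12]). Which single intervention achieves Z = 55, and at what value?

set P = 8

Intervening on P: with other inputs at their observed values, Z = 2*P + 39. Solving for 55 gives P = 8, within [-2, 12].
Intervening on V: Z = 3*V + 8. Reaching 55 requires V = 47/3, not an integer.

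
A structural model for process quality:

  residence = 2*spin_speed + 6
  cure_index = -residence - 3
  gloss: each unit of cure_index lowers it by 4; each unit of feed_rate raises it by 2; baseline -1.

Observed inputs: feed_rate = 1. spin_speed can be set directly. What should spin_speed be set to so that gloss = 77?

Substituting into the cure_index equation gives cure_index = -2*spin_speed - 9.
gloss becomes 8*spin_speed + 37.
Solve 8*spin_speed + 37 = 77: spin_speed = (77 - 37) / 8 = 5.

spin_speed = 5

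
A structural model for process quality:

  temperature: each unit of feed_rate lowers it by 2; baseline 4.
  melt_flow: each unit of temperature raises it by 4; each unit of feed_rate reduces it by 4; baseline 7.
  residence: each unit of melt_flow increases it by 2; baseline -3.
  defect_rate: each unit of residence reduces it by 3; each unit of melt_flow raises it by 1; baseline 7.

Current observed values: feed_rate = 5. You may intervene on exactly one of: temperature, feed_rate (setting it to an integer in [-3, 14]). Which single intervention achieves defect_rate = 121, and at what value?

Intervening on temperature: with other inputs at their observed values, defect_rate = -20*temperature + 81. Solving for 121 gives temperature = -2, within [-3, 14].
Intervening on feed_rate: defect_rate = 60*feed_rate - 99. Reaching 121 requires feed_rate = 11/3, not an integer.

set temperature = -2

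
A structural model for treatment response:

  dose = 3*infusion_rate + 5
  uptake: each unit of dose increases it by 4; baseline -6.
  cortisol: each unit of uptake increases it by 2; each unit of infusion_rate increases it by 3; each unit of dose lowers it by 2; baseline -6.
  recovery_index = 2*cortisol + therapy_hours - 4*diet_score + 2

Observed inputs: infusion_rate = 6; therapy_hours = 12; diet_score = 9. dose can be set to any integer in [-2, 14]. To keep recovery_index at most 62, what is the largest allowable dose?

Intervening on dose fixes its value directly, overriding its dependence on infusion_rate.
Substituting into the cortisol equation gives cortisol = 6*dose.
recovery_index becomes 12*dose - 22.
Require 12*dose - 22 ≤ 62, so dose ≤ 7.
The largest integer in [-2, 14] satisfying this is 7.

dose = 7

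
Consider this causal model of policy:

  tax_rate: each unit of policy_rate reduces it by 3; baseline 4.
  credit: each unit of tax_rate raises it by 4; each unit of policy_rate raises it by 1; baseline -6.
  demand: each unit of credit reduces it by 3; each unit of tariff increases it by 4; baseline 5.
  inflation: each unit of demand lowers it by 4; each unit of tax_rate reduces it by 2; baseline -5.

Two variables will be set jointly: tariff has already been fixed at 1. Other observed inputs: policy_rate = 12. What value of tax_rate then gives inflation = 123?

tax_rate = 2

With tariff held at 1:
Intervening on tax_rate fixes its value directly, overriding its dependence on policy_rate.
Substituting into the credit equation gives credit = 4*tax_rate + 6.
So demand = -12*tax_rate - 9.
This gives inflation = 46*tax_rate + 31.
Solve 46*tax_rate + 31 = 123: tax_rate = (123 - 31) / 46 = 2.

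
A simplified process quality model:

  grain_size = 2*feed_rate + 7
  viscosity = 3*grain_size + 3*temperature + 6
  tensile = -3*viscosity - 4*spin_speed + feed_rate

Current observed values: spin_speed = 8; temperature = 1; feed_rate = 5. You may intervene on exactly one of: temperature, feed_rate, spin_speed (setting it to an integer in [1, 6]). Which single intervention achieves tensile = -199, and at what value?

set spin_speed = 6

Intervening on temperature: tensile = -9*temperature - 198. Reaching -199 requires temperature = 1/9, not an integer.
Intervening on feed_rate: tensile = -17*feed_rate - 122. Reaching -199 requires feed_rate = 77/17, not an integer.
Intervening on spin_speed: with other inputs at their observed values, tensile = -4*spin_speed - 175. Solving for -199 gives spin_speed = 6, within [1, 6].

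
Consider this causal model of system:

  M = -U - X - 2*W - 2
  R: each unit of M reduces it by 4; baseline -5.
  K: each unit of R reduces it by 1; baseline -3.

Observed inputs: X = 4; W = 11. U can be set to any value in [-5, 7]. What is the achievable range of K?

Substituting into the M equation gives M = -U - 28.
So R = 4*U + 107.
So K = -4*U - 110.
Linear in U, so extremes are at the endpoints: U = -5 gives K = -90; U = 7 gives K = -138.

-138 to -90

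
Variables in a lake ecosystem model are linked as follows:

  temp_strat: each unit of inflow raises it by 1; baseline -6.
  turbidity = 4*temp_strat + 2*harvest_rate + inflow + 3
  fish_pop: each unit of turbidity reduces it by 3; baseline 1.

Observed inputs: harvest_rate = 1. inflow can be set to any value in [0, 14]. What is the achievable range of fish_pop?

-152 to 58

Substituting into the turbidity equation gives turbidity = 5*inflow - 19.
So fish_pop = -15*inflow + 58.
Linear in inflow, so extremes are at the endpoints: inflow = 0 gives fish_pop = 58; inflow = 14 gives fish_pop = -152.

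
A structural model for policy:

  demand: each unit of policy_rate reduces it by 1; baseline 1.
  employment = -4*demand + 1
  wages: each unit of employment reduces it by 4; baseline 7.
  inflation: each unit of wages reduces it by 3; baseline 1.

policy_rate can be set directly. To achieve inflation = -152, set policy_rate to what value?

Substituting into the employment equation gives employment = 4*policy_rate - 3.
So wages = -16*policy_rate + 19.
Substituting into the inflation equation gives inflation = 48*policy_rate - 56.
Solve 48*policy_rate - 56 = -152: policy_rate = (-152 + 56) / 48 = -2.

policy_rate = -2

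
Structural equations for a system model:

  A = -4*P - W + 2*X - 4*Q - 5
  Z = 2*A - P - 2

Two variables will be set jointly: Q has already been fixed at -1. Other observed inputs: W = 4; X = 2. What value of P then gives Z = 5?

P = -1

With Q held at -1:
Substituting into the A equation gives A = -4*P - 1.
Z becomes -9*P - 4.
Solve -9*P - 4 = 5: P = (5 + 4) / -9 = -1.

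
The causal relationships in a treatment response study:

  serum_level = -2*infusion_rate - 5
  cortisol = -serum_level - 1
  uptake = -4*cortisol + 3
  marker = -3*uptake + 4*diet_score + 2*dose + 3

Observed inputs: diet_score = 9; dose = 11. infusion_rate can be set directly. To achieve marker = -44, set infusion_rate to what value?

Substituting into the cortisol equation gives cortisol = 2*infusion_rate + 4.
Substituting into the uptake equation gives uptake = -8*infusion_rate - 13.
Substituting into the marker equation gives marker = 24*infusion_rate + 100.
Solve 24*infusion_rate + 100 = -44: infusion_rate = (-44 - 100) / 24 = -6.

infusion_rate = -6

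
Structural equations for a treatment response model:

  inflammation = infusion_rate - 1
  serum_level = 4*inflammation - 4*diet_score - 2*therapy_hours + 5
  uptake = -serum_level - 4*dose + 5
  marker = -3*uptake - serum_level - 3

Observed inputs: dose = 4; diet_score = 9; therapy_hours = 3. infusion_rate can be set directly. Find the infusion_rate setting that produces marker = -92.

Substituting into the serum_level equation gives serum_level = 4*infusion_rate - 41.
Substituting into the uptake equation gives uptake = -4*infusion_rate + 30.
So marker = 8*infusion_rate - 52.
Solve 8*infusion_rate - 52 = -92: infusion_rate = (-92 + 52) / 8 = -5.

infusion_rate = -5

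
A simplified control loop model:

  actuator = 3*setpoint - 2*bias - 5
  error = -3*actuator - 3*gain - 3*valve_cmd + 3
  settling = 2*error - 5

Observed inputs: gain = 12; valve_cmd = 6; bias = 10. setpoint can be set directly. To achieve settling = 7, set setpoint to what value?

Substituting into the actuator equation gives actuator = 3*setpoint - 25.
So error = -9*setpoint + 24.
So settling = -18*setpoint + 43.
Solve -18*setpoint + 43 = 7: setpoint = (7 - 43) / -18 = 2.

setpoint = 2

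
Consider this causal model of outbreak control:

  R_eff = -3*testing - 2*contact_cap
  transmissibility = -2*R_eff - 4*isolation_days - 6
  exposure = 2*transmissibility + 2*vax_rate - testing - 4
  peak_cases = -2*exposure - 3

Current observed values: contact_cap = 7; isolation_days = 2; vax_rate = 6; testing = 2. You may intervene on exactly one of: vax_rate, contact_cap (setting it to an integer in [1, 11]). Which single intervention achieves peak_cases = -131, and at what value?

set vax_rate = 9

Intervening on vax_rate: with other inputs at their observed values, peak_cases = -4*vax_rate - 95. Solving for -131 gives vax_rate = 9, within [1, 11].
Intervening on contact_cap: peak_cases = -16*contact_cap - 7. Reaching -131 requires contact_cap = 31/4, not an integer.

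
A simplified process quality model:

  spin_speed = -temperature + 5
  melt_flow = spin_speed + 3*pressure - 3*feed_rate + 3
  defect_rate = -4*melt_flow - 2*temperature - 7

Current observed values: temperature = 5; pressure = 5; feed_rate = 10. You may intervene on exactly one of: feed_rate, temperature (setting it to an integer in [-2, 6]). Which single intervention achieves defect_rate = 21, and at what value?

Intervening on feed_rate: defect_rate = 12*feed_rate - 89. Reaching 21 requires feed_rate = 55/6, not an integer.
Intervening on temperature: with other inputs at their observed values, defect_rate = 2*temperature + 21. Solving for 21 gives temperature = 0, within [-2, 6].

set temperature = 0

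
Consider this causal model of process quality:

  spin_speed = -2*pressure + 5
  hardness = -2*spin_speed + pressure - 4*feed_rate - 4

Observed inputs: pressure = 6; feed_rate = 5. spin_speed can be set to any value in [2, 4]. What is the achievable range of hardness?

Intervening on spin_speed fixes its value directly, overriding its dependence on pressure.
Substituting into the hardness equation gives hardness = -2*spin_speed - 18.
Linear in spin_speed, so extremes are at the endpoints: spin_speed = 2 gives hardness = -22; spin_speed = 4 gives hardness = -26.

-26 to -22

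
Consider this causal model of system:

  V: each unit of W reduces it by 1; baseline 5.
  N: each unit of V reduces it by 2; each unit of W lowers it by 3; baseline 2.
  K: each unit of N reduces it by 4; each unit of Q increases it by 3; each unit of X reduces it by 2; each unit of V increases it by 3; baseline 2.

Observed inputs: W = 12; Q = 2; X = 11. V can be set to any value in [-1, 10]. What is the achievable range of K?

Intervening on V fixes its value directly, overriding its dependence on W.
Substituting into the N equation gives N = -2*V - 34.
Substituting into the K equation gives K = 11*V + 122.
Linear in V, so extremes are at the endpoints: V = -1 gives K = 111; V = 10 gives K = 232.

111 to 232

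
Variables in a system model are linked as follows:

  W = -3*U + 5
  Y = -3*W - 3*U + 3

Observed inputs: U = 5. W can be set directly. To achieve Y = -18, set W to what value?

Intervening on W fixes its value directly, overriding its dependence on U.
Substituting into the Y equation gives Y = -3*W - 12.
Solve -3*W - 12 = -18: W = (-18 + 12) / -3 = 2.

W = 2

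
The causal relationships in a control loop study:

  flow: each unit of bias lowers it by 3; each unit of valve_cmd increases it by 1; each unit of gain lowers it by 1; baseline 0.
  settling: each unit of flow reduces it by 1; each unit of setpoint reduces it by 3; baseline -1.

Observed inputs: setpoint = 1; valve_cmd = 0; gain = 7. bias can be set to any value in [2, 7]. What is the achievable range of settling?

9 to 24

Substituting into the flow equation gives flow = -3*bias - 7.
Substituting into the settling equation gives settling = 3*bias + 3.
Linear in bias, so extremes are at the endpoints: bias = 2 gives settling = 9; bias = 7 gives settling = 24.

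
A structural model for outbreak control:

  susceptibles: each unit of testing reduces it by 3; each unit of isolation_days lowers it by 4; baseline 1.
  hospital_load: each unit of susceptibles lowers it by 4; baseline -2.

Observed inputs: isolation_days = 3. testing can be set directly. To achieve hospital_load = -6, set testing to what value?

Substituting into the susceptibles equation gives susceptibles = -3*testing - 11.
hospital_load becomes 12*testing + 42.
Solve 12*testing + 42 = -6: testing = (-6 - 42) / 12 = -4.

testing = -4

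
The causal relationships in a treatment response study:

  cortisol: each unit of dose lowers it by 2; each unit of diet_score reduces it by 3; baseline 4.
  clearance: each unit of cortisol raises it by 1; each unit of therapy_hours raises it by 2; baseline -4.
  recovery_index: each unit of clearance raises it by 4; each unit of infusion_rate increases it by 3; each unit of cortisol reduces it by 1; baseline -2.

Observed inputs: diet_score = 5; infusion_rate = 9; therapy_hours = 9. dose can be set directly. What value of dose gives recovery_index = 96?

Substituting into the cortisol equation gives cortisol = -2*dose - 11.
This gives clearance = -2*dose + 3.
Substituting into the recovery_index equation gives recovery_index = -6*dose + 48.
Solve -6*dose + 48 = 96: dose = (96 - 48) / -6 = -8.

dose = -8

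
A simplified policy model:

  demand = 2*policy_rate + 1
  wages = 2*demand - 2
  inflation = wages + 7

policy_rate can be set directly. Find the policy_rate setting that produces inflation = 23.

Substituting into the wages equation gives wages = 4*policy_rate.
inflation becomes 4*policy_rate + 7.
Solve 4*policy_rate + 7 = 23: policy_rate = (23 - 7) / 4 = 4.

policy_rate = 4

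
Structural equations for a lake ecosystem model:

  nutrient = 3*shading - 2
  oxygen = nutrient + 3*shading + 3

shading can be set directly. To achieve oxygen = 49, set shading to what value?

shading = 8

Substituting into the oxygen equation gives oxygen = 6*shading + 1.
Solve 6*shading + 1 = 49: shading = (49 - 1) / 6 = 8.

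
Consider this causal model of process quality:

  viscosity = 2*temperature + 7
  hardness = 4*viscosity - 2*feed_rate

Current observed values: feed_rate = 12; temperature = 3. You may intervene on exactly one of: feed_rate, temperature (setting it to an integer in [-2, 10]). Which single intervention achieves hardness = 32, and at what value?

Intervening on feed_rate: with other inputs at their observed values, hardness = -2*feed_rate + 52. Solving for 32 gives feed_rate = 10, within [-2, 10].
Intervening on temperature: hardness = 8*temperature + 4. Reaching 32 requires temperature = 7/2, not an integer.

set feed_rate = 10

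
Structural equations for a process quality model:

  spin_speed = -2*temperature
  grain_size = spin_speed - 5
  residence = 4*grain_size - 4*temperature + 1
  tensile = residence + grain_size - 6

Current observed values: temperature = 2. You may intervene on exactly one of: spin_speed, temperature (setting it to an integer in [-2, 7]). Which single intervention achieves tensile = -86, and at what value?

set temperature = 4

Intervening on spin_speed: tensile = 5*spin_speed - 38. Reaching -86 requires spin_speed = -48/5, not an integer.
Intervening on temperature: with other inputs at their observed values, tensile = -14*temperature - 30. Solving for -86 gives temperature = 4, within [-2, 7].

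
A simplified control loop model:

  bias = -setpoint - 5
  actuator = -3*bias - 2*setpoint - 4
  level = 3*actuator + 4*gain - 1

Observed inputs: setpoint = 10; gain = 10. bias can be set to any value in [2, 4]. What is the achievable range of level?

Intervening on bias fixes its value directly, overriding its dependence on setpoint.
Substituting into the actuator equation gives actuator = -3*bias - 24.
Substituting into the level equation gives level = -9*bias - 33.
Linear in bias, so extremes are at the endpoints: bias = 2 gives level = -51; bias = 4 gives level = -69.

-69 to -51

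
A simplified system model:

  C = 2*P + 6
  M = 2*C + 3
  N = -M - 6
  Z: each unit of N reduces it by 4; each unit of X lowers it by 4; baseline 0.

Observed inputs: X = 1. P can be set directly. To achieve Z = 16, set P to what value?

P = -4

Substituting into the M equation gives M = 4*P + 15.
Substituting into the N equation gives N = -4*P - 21.
So Z = 16*P + 80.
Solve 16*P + 80 = 16: P = (16 - 80) / 16 = -4.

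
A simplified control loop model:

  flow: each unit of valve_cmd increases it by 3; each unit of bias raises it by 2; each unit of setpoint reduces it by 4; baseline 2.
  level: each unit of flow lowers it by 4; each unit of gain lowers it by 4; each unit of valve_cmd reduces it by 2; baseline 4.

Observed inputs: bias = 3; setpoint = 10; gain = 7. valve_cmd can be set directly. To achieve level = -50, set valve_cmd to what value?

valve_cmd = 11

Substituting into the flow equation gives flow = 3*valve_cmd - 32.
This gives level = -14*valve_cmd + 104.
Solve -14*valve_cmd + 104 = -50: valve_cmd = (-50 - 104) / -14 = 11.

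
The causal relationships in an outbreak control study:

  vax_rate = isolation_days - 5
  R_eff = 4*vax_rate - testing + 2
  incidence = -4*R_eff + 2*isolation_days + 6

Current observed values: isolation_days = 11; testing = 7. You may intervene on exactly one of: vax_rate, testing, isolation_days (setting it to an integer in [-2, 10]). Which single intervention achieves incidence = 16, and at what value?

set vax_rate = 2

Intervening on vax_rate: with other inputs at their observed values, incidence = -16*vax_rate + 48. Solving for 16 gives vax_rate = 2, within [-2, 10].
Intervening on testing: incidence = 4*testing - 76. Reaching 16 requires testing = 23, outside [-2, 10].
Intervening on isolation_days: incidence = -14*isolation_days + 106. Reaching 16 requires isolation_days = 45/7, not an integer.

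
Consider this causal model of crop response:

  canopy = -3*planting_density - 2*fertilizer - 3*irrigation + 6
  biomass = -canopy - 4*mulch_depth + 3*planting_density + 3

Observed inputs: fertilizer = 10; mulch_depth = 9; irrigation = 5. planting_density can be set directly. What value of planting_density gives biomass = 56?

planting_density = 10

Substituting into the canopy equation gives canopy = -3*planting_density - 29.
Substituting into the biomass equation gives biomass = 6*planting_density - 4.
Solve 6*planting_density - 4 = 56: planting_density = (56 + 4) / 6 = 10.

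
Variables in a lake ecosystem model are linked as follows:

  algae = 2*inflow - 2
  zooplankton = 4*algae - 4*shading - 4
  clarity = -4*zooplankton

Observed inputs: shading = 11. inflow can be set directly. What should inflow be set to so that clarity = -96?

inflow = 10

Substituting into the zooplankton equation gives zooplankton = 8*inflow - 56.
So clarity = -32*inflow + 224.
Solve -32*inflow + 224 = -96: inflow = (-96 - 224) / -32 = 10.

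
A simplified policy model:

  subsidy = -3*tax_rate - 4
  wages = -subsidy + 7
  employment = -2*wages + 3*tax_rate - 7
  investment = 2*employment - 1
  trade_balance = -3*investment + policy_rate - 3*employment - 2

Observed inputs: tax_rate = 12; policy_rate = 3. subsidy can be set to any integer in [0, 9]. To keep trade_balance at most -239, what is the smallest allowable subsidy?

Intervening on subsidy fixes its value directly, overriding its dependence on tax_rate.
Substituting into the employment equation gives employment = 2*subsidy + 15.
investment becomes 4*subsidy + 29.
This gives trade_balance = -18*subsidy - 131.
Require -18*subsidy - 131 ≤ -239, so subsidy ≥ 6.
The smallest integer in [0, 9] satisfying this is 6.

subsidy = 6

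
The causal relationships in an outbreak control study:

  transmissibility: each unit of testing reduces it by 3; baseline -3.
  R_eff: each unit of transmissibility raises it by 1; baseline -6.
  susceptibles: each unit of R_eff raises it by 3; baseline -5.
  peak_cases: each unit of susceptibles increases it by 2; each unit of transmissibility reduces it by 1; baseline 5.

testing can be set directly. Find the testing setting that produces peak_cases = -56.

Substituting into the R_eff equation gives R_eff = -3*testing - 9.
Substituting into the susceptibles equation gives susceptibles = -9*testing - 32.
Substituting into the peak_cases equation gives peak_cases = -15*testing - 56.
Solve -15*testing - 56 = -56: testing = (-56 + 56) / -15 = 0.

testing = 0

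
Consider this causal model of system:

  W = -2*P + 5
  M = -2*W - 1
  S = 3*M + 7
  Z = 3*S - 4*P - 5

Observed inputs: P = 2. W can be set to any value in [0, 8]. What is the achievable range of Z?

-145 to -1

Intervening on W fixes its value directly, overriding its dependence on P.
Substituting into the S equation gives S = -6*W + 4.
Substituting into the Z equation gives Z = -18*W - 1.
Linear in W, so extremes are at the endpoints: W = 0 gives Z = -1; W = 8 gives Z = -145.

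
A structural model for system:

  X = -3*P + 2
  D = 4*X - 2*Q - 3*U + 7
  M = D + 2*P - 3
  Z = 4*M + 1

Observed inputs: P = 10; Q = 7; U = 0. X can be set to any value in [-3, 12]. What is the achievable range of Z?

-7 to 233

Intervening on X fixes its value directly, overriding its dependence on P.
Substituting into the D equation gives D = 4*X - 7.
Substituting into the M equation gives M = 4*X + 10.
Substituting into the Z equation gives Z = 16*X + 41.
Linear in X, so extremes are at the endpoints: X = -3 gives Z = -7; X = 12 gives Z = 233.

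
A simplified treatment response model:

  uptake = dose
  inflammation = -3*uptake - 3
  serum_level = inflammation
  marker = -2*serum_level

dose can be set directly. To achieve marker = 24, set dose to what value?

Substituting into the inflammation equation gives inflammation = -3*dose - 3.
Substituting into the serum_level equation gives serum_level = -3*dose - 3.
Substituting into the marker equation gives marker = 6*dose + 6.
Solve 6*dose + 6 = 24: dose = (24 - 6) / 6 = 3.

dose = 3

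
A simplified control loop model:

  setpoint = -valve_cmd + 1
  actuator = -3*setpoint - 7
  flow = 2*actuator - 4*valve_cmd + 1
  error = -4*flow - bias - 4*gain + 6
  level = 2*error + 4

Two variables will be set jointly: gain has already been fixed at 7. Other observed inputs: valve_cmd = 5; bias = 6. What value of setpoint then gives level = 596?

setpoint = 8

With gain held at 7:
Intervening on setpoint fixes its value directly, overriding its dependence on valve_cmd.
Substituting into the flow equation gives flow = -6*setpoint - 33.
This gives error = 24*setpoint + 104.
Substituting into the level equation gives level = 48*setpoint + 212.
Solve 48*setpoint + 212 = 596: setpoint = (596 - 212) / 48 = 8.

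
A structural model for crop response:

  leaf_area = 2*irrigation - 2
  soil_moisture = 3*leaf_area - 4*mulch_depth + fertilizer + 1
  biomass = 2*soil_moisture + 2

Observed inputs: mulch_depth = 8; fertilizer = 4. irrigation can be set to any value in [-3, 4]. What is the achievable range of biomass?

Substituting into the soil_moisture equation gives soil_moisture = 6*irrigation - 33.
Substituting into the biomass equation gives biomass = 12*irrigation - 64.
Linear in irrigation, so extremes are at the endpoints: irrigation = -3 gives biomass = -100; irrigation = 4 gives biomass = -16.

-100 to -16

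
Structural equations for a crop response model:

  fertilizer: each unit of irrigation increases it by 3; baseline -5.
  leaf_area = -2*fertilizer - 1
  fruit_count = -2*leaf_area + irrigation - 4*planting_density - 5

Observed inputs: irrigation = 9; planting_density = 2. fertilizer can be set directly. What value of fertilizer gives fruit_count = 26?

fertilizer = 7

Intervening on fertilizer fixes its value directly, overriding its dependence on irrigation.
Substituting into the fruit_count equation gives fruit_count = 4*fertilizer - 2.
Solve 4*fertilizer - 2 = 26: fertilizer = (26 + 2) / 4 = 7.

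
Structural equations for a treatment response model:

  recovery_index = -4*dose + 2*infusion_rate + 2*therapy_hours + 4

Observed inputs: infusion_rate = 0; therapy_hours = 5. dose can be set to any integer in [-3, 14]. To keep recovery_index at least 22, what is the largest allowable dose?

dose = -2

Substituting into the recovery_index equation gives recovery_index = -4*dose + 14.
Require -4*dose + 14 ≥ 22, so dose ≤ -2.
The largest integer in [-3, 14] satisfying this is -2.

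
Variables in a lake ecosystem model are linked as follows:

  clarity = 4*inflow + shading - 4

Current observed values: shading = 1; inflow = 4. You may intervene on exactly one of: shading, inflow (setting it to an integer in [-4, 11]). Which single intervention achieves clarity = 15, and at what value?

set shading = 3

Intervening on shading: with other inputs at their observed values, clarity = shading + 12. Solving for 15 gives shading = 3, within [-4, 11].
Intervening on inflow: clarity = 4*inflow - 3. Reaching 15 requires inflow = 9/2, not an integer.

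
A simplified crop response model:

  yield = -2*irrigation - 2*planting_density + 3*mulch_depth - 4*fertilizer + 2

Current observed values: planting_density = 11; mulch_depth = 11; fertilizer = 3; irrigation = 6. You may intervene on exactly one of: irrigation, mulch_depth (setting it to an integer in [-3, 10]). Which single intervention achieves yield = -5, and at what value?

set irrigation = 3

Intervening on irrigation: with other inputs at their observed values, yield = -2*irrigation + 1. Solving for -5 gives irrigation = 3, within [-3, 10].
Intervening on mulch_depth: yield = 3*mulch_depth - 44. Reaching -5 requires mulch_depth = 13, outside [-3, 10].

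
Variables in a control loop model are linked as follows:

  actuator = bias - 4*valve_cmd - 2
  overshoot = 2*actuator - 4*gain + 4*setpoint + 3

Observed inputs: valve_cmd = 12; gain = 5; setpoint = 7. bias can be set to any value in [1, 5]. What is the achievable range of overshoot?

Substituting into the actuator equation gives actuator = bias - 50.
Substituting into the overshoot equation gives overshoot = 2*bias - 89.
Linear in bias, so extremes are at the endpoints: bias = 1 gives overshoot = -87; bias = 5 gives overshoot = -79.

-87 to -79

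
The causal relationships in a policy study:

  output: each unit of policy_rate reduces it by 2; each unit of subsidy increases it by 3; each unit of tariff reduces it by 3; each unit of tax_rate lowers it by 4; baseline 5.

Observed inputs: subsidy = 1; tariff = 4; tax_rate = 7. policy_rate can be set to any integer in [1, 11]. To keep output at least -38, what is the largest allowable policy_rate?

policy_rate = 3

Substituting into the output equation gives output = -2*policy_rate - 32.
Require -2*policy_rate - 32 ≥ -38, so policy_rate ≤ 3.
The largest integer in [1, 11] satisfying this is 3.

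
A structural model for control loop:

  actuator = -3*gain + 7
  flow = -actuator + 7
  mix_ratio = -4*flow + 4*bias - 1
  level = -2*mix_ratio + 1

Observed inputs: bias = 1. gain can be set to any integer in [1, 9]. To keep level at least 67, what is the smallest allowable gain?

gain = 3

Substituting into the flow equation gives flow = 3*gain.
This gives mix_ratio = -12*gain + 3.
Substituting into the level equation gives level = 24*gain - 5.
Require 24*gain - 5 ≥ 67, so gain ≥ 3.
The smallest integer in [1, 9] satisfying this is 3.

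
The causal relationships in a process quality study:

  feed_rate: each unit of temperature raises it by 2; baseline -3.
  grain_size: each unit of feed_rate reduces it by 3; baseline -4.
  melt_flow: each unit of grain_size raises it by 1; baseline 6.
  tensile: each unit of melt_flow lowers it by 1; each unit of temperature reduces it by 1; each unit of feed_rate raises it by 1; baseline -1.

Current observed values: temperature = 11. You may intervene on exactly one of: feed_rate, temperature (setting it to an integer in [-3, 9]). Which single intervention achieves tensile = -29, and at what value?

set temperature = -2

Intervening on feed_rate: tensile = 4*feed_rate - 14. Reaching -29 requires feed_rate = -15/4, not an integer.
Intervening on temperature: with other inputs at their observed values, tensile = 7*temperature - 15. Solving for -29 gives temperature = -2, within [-3, 9].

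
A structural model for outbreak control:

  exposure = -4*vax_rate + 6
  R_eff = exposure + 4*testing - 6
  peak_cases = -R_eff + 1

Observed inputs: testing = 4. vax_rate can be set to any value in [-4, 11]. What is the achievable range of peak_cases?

Substituting into the R_eff equation gives R_eff = -4*vax_rate + 16.
Substituting into the peak_cases equation gives peak_cases = 4*vax_rate - 15.
Linear in vax_rate, so extremes are at the endpoints: vax_rate = -4 gives peak_cases = -31; vax_rate = 11 gives peak_cases = 29.

-31 to 29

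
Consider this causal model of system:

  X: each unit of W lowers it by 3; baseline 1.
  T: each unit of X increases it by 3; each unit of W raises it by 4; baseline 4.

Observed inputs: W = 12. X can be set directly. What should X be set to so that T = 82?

X = 10

Intervening on X fixes its value directly, overriding its dependence on W.
Substituting into the T equation gives T = 3*X + 52.
Solve 3*X + 52 = 82: X = (82 - 52) / 3 = 10.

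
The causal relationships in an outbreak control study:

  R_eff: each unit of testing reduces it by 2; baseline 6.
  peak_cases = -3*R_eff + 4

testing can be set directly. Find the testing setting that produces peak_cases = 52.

testing = 11

Substituting into the peak_cases equation gives peak_cases = 6*testing - 14.
Solve 6*testing - 14 = 52: testing = (52 + 14) / 6 = 11.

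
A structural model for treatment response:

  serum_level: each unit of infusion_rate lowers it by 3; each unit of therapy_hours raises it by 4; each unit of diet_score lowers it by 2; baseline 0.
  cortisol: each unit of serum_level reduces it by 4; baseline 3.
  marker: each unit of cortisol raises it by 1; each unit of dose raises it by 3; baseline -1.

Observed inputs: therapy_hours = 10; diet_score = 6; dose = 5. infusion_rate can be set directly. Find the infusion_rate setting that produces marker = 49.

Substituting into the serum_level equation gives serum_level = -3*infusion_rate + 28.
Substituting into the cortisol equation gives cortisol = 12*infusion_rate - 109.
Substituting into the marker equation gives marker = 12*infusion_rate - 95.
Solve 12*infusion_rate - 95 = 49: infusion_rate = (49 + 95) / 12 = 12.

infusion_rate = 12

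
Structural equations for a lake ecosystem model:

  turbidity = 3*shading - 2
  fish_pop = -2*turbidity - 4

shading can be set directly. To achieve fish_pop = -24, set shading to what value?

shading = 4

Substituting into the fish_pop equation gives fish_pop = -6*shading.
Solve -6*shading = -24: shading = -24 / -6 = 4.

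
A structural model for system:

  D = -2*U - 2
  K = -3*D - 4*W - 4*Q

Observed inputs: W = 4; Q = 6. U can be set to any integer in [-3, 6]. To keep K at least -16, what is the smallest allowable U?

U = 3

Substituting into the K equation gives K = 6*U - 34.
Require 6*U - 34 ≥ -16, so U ≥ 3.
The smallest integer in [-3, 6] satisfying this is 3.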